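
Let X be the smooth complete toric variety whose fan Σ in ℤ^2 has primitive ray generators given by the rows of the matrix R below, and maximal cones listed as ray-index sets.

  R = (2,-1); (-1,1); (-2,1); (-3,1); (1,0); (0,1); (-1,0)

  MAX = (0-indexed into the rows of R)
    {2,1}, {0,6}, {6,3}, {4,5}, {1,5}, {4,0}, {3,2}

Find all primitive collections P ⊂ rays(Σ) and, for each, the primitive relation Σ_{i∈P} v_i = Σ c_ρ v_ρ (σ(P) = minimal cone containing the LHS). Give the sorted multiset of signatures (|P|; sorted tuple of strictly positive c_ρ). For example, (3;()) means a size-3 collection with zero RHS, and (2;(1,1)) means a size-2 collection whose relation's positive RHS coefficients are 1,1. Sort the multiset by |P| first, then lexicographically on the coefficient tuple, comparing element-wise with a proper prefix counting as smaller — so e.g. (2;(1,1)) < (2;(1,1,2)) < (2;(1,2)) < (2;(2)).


14 collections generate NE(X_Σ); each relation:

  • {0,2}:  v_{0} + v_{2} = 0 ; sig = (2;())
  • {4,6}:  v_{4} + v_{6} = 0 ; sig = (2;())
  • {0,1}:  v_{0} + v_{1} = v_{4} ; sig = (2;(1))
  • {0,3}:  v_{0} + v_{3} = v_{6} ; sig = (2;(1))
  • {1,4}:  v_{1} + v_{4} = v_{5} ; sig = (2;(1))
  • {1,6}:  v_{1} + v_{6} = v_{2} ; sig = (2;(1))
  • {2,4}:  v_{2} + v_{4} = v_{1} ; sig = (2;(1))
  • {2,6}:  v_{2} + v_{6} = v_{3} ; sig = (2;(1))
  • {3,4}:  v_{3} + v_{4} = v_{2} ; sig = (2;(1))
  • {5,6}:  v_{5} + v_{6} = v_{1} ; sig = (2;(1))
  • {3,5}:  v_{3} + v_{5} = v_{1} + v_{2} ; sig = (2;(1,1))
  • {0,5}:  v_{0} + v_{5} = 2·v_{4} ; sig = (2;(2))
  • {1,3}:  v_{1} + v_{3} = 2·v_{2} ; sig = (2;(2))
  • {2,5}:  v_{2} + v_{5} = 2·v_{1} ; sig = (2;(2))

Hence PRS(X_Σ) =
[(2;()), (2;()), (2;(1)), (2;(1)), (2;(1)), (2;(1)), (2;(1)), (2;(1)), (2;(1)), (2;(1)), (2;(1,1)), (2;(2)), (2;(2)), (2;(2))]


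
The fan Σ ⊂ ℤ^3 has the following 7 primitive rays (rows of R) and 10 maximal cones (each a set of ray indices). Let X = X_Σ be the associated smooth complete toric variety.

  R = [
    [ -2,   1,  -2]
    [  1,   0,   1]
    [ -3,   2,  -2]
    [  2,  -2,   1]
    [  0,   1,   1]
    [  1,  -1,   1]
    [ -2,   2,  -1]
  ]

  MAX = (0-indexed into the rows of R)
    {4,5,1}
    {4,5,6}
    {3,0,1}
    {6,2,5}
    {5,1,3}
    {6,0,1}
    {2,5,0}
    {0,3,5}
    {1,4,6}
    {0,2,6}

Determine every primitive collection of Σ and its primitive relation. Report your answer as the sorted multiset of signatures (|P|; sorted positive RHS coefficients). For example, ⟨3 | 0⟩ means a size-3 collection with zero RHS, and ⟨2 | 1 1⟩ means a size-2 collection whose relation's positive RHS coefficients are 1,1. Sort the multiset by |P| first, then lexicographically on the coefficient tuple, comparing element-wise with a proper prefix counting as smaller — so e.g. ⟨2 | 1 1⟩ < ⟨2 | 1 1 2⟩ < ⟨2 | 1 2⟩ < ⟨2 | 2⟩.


9 collections generate NE(X_Σ); each relation:

  • {3,6}:  v_{3} + v_{6} = 0  →  sig = ⟨2 | 0⟩
  • {0,4}:  v_{0} + v_{4} = v_{6}  →  sig = ⟨2 | 1⟩
  • {1,2}:  v_{1} + v_{2} = v_{6}  →  sig = ⟨2 | 1⟩
  • {2,3}:  v_{2} + v_{3} = v_{0} + v_{5}  →  sig = ⟨2 | 1 1⟩
  • {3,4}:  v_{3} + v_{4} = v_{1} + v_{5}  →  sig = ⟨2 | 1 1⟩
  • {2,4}:  v_{2} + v_{4} = v_{5} + 2·v_{6}  →  sig = ⟨2 | 1 2⟩
  • {0,1,5}:  v_{0} + v_{1} + v_{5} = 0  →  sig = ⟨3 | 0⟩
  • {0,5,6}:  v_{0} + v_{5} + v_{6} = v_{2}  →  sig = ⟨3 | 1⟩
  • {1,5,6}:  v_{1} + v_{5} + v_{6} = v_{4}  →  sig = ⟨3 | 1⟩

so the primitive-relation signature multiset is
[⟨2 | 0⟩, ⟨2 | 1⟩, ⟨2 | 1⟩, ⟨2 | 1 1⟩, ⟨2 | 1 1⟩, ⟨2 | 1 2⟩, ⟨3 | 0⟩, ⟨3 | 1⟩, ⟨3 | 1⟩]


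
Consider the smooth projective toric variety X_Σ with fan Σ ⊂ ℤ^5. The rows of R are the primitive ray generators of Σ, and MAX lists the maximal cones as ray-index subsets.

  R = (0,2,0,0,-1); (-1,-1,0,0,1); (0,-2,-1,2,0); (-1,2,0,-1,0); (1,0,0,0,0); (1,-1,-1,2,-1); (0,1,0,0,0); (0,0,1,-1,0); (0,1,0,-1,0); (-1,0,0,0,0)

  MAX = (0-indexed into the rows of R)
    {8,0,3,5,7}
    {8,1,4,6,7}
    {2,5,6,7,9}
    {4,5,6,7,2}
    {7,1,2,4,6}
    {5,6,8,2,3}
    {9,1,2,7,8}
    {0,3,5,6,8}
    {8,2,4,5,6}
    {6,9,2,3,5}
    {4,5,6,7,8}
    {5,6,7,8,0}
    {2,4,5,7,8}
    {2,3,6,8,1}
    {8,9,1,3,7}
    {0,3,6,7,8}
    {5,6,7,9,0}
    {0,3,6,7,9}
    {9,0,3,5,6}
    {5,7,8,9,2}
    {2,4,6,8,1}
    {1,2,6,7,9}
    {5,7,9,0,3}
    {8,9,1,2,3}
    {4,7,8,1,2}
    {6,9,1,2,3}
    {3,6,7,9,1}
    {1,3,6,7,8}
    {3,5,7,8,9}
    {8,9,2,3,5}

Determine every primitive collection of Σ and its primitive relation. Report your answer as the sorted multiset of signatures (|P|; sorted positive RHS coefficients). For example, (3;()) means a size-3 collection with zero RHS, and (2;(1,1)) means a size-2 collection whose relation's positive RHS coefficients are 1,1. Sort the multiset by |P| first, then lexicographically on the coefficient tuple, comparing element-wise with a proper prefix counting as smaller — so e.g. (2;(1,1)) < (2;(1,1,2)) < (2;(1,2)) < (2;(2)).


Δ(Σ) — 10 vertices, 11 min non-faces:

  • {4,9}:  v_{4} + v_{9} = 0  →  sig = (2;())
  • {1,5}:  v_{1} + v_{5} = v_{2}  →  sig = (2;(1))
  • {0,1}:  v_{0} + v_{1} = v_{6} + v_{9}  →  sig = (2;(1,1))
  • {3,4}:  v_{3} + v_{4} = v_{6} + v_{8}  →  sig = (2;(1,1))
  • {0,2}:  v_{0} + v_{2} = v_{5} + v_{6} + v_{9}  →  sig = (2;(1,1,1))
  • {0,4}:  v_{0} + v_{4} = v_{5} + 2·v_{6} + v_{7} + v_{8}  →  sig = (2;(1,1,1,2))
  • {2,3,7}:  v_{2} + v_{3} + v_{7} = v_{9}  →  sig = (3;(1))
  • {6,8,9}:  v_{6} + v_{8} + v_{9} = v_{3}  →  sig = (3;(1))
  • {0,8,9}:  v_{0} + v_{8} + v_{9} = 2·v_{3} + v_{5} + v_{7}  →  sig = (3;(1,1,2))
  • {2,6,7,8}:  v_{2} + v_{6} + v_{7} + v_{8} = 0  →  sig = (4;())
  • {3,5,6,7}:  v_{3} + v_{5} + v_{6} + v_{7} = v_{0}  →  sig = (4;(1))

Hence PRS(X_Σ) =
    |P|=2: 6 collections, coeffs (), (1), (1,1), (1,1), (1,1,1), (1,1,1,2)
    |P|=3: 3 collections, coeffs (1), (1), (1,1,2)
    |P|=4: 2 collections, coeffs (), (1)


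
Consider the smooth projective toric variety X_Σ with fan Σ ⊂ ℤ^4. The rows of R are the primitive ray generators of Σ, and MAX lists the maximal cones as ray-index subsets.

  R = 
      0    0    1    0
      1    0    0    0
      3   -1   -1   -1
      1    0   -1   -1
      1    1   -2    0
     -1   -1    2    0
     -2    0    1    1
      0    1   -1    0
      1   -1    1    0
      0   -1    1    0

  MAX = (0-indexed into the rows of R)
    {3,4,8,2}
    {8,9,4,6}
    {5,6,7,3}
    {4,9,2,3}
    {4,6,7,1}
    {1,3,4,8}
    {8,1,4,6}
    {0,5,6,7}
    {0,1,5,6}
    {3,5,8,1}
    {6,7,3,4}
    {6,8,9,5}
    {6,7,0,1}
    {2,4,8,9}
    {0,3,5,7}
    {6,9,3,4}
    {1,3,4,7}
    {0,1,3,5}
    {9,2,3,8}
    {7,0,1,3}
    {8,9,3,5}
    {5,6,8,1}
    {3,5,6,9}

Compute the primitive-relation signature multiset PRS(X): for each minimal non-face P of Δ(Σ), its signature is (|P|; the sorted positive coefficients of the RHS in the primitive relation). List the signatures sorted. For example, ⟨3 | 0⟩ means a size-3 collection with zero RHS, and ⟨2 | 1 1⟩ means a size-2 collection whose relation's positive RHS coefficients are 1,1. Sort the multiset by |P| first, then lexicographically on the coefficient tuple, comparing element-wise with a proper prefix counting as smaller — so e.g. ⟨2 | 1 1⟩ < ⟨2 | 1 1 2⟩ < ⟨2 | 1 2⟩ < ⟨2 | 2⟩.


Primitive collections (17):

  P = {4,5}:  v_{4} + v_{5} = 0  ⟹  sig = ⟨2 | 0⟩
  P = {7,9}:  v_{7} + v_{9} = 0  ⟹  sig = ⟨2 | 0⟩
  P = {1,9}:  v_{1} + v_{9} = v_{8}  ⟹  sig = ⟨2 | 1⟩
  P = {7,8}:  v_{7} + v_{8} = v_{1}  ⟹  sig = ⟨2 | 1⟩
  P = {0,4}:  v_{0} + v_{4} = v_{1} + v_{7}  ⟹  sig = ⟨2 | 1 1⟩
  P = {0,9}:  v_{0} + v_{9} = v_{1} + v_{5}  ⟹  sig = ⟨2 | 1 1⟩
  P = {0,2}:  v_{0} + v_{2} = v_{1} + v_{3} + v_{8}  ⟹  sig = ⟨2 | 1 1 1⟩
  P = {2,5}:  v_{2} + v_{5} = v_{3} + v_{8} + v_{9}  ⟹  sig = ⟨2 | 1 1 1⟩
  P = {2,7}:  v_{2} + v_{7} = v_{3} + v_{4} + v_{8}  ⟹  sig = ⟨2 | 1 1 1⟩
  P = {1,2}:  v_{1} + v_{2} = v_{3} + v_{4} + 2·v_{8}  ⟹  sig = ⟨2 | 1 1 2⟩
  P = {0,8}:  v_{0} + v_{8} = 2·v_{1} + v_{5}  ⟹  sig = ⟨2 | 1 2⟩
  P = {2,6}:  v_{2} + v_{6} = v_{4} + 2·v_{9}  ⟹  sig = ⟨2 | 1 2⟩
  P = {1,3,6}:  v_{1} + v_{3} + v_{6} = 0  ⟹  sig = ⟨3 | 0⟩
  P = {1,5,7}:  v_{1} + v_{5} + v_{7} = v_{0}  ⟹  sig = ⟨3 | 1⟩
  P = {3,6,8}:  v_{3} + v_{6} + v_{8} = v_{9}  ⟹  sig = ⟨3 | 1⟩
  P = {0,3,6}:  v_{0} + v_{3} + v_{6} = v_{5} + v_{7}  ⟹  sig = ⟨3 | 1 1⟩
  P = {3,4,8,9}:  v_{3} + v_{4} + v_{8} + v_{9} = v_{2}  ⟹  sig = ⟨4 | 1⟩

Sorted signature multiset PRS(X):
{ ⟨2 | 0⟩ ×2,  ⟨2 | 1⟩ ×2,  ⟨2 | 1 1⟩ ×2,  ⟨2 | 1 1 1⟩ ×3,  ⟨2 | 1 1 2⟩,  ⟨2 | 1 2⟩ ×2,  ⟨3 | 0⟩,  ⟨3 | 1⟩ ×2,  ⟨3 | 1 1⟩,  ⟨4 | 1⟩ }


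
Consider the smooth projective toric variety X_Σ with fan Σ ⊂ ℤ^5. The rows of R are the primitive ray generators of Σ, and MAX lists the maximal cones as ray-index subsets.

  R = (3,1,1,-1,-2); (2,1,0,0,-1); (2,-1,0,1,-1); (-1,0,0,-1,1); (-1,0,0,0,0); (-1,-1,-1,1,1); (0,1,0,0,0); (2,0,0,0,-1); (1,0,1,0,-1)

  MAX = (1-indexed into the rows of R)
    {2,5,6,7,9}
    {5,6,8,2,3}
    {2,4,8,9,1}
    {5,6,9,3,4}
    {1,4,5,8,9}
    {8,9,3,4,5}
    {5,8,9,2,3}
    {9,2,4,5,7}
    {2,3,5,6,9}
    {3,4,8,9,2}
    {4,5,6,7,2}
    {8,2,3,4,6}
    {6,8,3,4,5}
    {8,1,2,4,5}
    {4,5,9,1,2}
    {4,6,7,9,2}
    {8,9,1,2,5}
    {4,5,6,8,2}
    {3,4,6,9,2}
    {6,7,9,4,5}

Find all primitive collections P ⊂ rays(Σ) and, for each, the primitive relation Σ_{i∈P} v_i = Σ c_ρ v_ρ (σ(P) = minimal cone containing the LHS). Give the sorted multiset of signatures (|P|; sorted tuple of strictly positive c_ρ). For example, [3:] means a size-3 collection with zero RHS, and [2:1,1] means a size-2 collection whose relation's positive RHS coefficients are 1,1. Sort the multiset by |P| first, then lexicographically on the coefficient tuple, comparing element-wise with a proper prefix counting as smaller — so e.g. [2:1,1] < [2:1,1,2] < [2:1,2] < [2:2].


9 collections generate NE(X_Σ); each relation:

  • {1,6}:  v_{1} + v_{6} = v_{8}  ⇒ sig = [2:1]
  • {7,8}:  v_{7} + v_{8} = v_{2}  ⇒ sig = [2:1]
  • {3,7}:  v_{3} + v_{7} = v_{2} + v_{6} + v_{9}  ⇒ sig = [2:1,1,1]
  • {1,7}:  v_{1} + v_{7} = 2·v_{2} + v_{4} + v_{5} + v_{9}  ⇒ sig = [2:1,1,1,2]
  • {1,3}:  v_{1} + v_{3} = 2·v_{8} + v_{9}  ⇒ sig = [2:1,2]
  • {6,8,9}:  v_{6} + v_{8} + v_{9} = v_{3}  ⇒ sig = [3:1]
  • {2,3,4,5}:  v_{2} + v_{3} + v_{4} + v_{5} = v_{8}  ⇒ sig = [4:1]
  • {2,4,5,6,9}:  v_{2} + v_{4} + v_{5} + v_{6} + v_{9} = 0  ⇒ sig = [5:]
  • {2,4,5,8,9}:  v_{2} + v_{4} + v_{5} + v_{8} + v_{9} = v_{1}  ⇒ sig = [5:1]

Hence PRS(X_Σ) =
{ [2:1] ×2,  [2:1,1,1],  [2:1,1,1,2],  [2:1,2],  [3:1],  [4:1],  [5:],  [5:1] }


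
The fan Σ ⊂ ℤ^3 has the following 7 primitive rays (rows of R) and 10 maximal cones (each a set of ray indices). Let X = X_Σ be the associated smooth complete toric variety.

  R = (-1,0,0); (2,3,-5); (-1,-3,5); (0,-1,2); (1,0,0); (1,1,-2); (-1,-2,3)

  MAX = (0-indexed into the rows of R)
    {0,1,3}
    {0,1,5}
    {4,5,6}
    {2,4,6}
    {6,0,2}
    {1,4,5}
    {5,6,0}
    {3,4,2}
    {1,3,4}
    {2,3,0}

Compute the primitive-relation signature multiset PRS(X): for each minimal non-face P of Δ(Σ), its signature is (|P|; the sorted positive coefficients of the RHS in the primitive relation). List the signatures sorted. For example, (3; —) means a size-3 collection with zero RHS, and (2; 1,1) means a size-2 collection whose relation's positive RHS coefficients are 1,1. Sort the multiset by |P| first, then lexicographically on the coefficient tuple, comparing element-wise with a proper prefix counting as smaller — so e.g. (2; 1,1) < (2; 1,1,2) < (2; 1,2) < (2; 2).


Minimal non-faces — 6 found among 7 rays, 10 max cones:

  • {0,4}:  v_{0} + v_{4} = 0  ⟹  sig = (2; —)
  • {1,2}:  v_{1} + v_{2} = v_{4}  ⟹  sig = (2; 1)
  • {1,6}:  v_{1} + v_{6} = v_{5}  ⟹  sig = (2; 1)
  • {3,5}:  v_{3} + v_{5} = v_{4}  ⟹  sig = (2; 1)
  • {3,6}:  v_{3} + v_{6} = v_{2}  ⟹  sig = (2; 1)
  • {2,5}:  v_{2} + v_{5} = v_{4} + v_{6}  ⟹  sig = (2; 1,1)

Hence PRS(X_Σ) =
    (2; —)
    (2; 1)
    (2; 1)
    (2; 1)
    (2; 1)
    (2; 1,1)


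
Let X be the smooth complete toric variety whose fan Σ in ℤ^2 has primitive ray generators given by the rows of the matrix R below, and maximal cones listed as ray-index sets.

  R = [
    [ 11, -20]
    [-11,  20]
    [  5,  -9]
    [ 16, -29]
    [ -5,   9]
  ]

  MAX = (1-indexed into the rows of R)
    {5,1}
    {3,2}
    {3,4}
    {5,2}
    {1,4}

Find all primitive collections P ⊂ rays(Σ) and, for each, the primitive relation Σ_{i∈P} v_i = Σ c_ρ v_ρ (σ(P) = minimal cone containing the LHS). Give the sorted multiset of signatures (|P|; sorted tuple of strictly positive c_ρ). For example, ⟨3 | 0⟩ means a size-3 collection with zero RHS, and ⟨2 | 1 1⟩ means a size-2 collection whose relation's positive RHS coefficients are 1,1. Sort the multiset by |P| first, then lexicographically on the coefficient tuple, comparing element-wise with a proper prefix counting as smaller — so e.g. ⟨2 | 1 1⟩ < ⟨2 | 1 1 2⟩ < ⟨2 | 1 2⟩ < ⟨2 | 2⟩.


|primitive collections| = 5. Relations:

  {1,2}:  v_{1} + v_{2} = 0  →  sig = ⟨2 | 0⟩
  {3,5}:  v_{3} + v_{5} = 0  →  sig = ⟨2 | 0⟩
  {1,3}:  v_{1} + v_{3} = v_{4}  →  sig = ⟨2 | 1⟩
  {2,4}:  v_{2} + v_{4} = v_{3}  →  sig = ⟨2 | 1⟩
  {4,5}:  v_{4} + v_{5} = v_{1}  →  sig = ⟨2 | 1⟩

so the primitive-relation signature multiset is
[⟨2 | 0⟩, ⟨2 | 0⟩, ⟨2 | 1⟩, ⟨2 | 1⟩, ⟨2 | 1⟩]


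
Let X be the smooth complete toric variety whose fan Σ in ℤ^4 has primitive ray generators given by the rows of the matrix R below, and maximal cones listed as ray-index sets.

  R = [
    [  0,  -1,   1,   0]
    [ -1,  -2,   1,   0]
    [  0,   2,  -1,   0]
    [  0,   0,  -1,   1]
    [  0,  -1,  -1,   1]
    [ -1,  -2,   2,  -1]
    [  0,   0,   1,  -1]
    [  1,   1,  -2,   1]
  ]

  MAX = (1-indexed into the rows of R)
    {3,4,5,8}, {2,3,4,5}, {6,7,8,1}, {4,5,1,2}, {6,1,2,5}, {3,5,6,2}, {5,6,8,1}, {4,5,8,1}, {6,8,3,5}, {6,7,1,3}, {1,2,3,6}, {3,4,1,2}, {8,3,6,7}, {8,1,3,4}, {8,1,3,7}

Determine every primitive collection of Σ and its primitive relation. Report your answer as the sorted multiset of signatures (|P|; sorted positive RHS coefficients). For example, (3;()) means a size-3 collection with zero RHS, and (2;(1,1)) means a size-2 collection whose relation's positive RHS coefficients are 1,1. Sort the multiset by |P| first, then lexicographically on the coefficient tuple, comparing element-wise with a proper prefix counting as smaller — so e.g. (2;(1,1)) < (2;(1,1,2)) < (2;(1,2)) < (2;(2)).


The 7 primitive collections of Σ (r=8, n=4):

  {4,7}:  v_{4} + v_{7} = 0 ; sig = (2;())
  {2,7}:  v_{2} + v_{7} = v_{6} ; sig = (2;(1))
  {2,8}:  v_{2} + v_{8} = v_{5} ; sig = (2;(1))
  {4,6}:  v_{4} + v_{6} = v_{2} ; sig = (2;(1))
  {5,7}:  v_{5} + v_{7} = v_{6} + v_{8} ; sig = (2;(1,1))
  {1,3,5}:  v_{1} + v_{3} + v_{5} = v_{4} ; sig = (3;(1))
  {1,3,6,8}:  v_{1} + v_{3} + v_{6} + v_{8} = 0 ; sig = (4;())

Signatures (|P|; sorted positive RHS coefficients), sorted:
{ (2;()),  (2;(1)) ×3,  (2;(1,1)),  (3;(1)),  (4;()) }


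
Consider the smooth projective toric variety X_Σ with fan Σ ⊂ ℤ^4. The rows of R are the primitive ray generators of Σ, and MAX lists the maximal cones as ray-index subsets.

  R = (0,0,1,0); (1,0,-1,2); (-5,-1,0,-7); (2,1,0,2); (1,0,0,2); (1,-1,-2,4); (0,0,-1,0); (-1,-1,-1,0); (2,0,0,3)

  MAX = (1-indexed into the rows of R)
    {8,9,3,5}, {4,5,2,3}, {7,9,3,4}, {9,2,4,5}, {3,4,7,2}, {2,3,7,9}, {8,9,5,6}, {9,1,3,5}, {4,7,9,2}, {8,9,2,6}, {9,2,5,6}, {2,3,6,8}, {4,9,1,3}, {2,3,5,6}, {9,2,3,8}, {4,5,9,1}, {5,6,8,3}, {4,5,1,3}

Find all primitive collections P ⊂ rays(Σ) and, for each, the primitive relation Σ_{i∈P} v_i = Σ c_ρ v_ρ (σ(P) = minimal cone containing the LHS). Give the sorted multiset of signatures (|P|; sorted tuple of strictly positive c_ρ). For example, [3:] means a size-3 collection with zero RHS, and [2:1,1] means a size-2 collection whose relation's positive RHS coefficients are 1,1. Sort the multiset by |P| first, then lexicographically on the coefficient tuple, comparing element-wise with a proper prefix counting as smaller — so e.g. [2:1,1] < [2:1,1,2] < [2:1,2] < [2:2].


Minimal non-faces — 14 found among 9 rays, 18 max cones:

  • {1,7}:  v_{1} + v_{7} = 0  →  sig = [2:]
  • {1,2}:  v_{1} + v_{2} = v_{5}  →  sig = [2:1]
  • {4,8}:  v_{4} + v_{8} = v_{2}  →  sig = [2:1]
  • {5,7}:  v_{5} + v_{7} = v_{2}  →  sig = [2:1]
  • {1,8}:  v_{1} + v_{8} = v_{3} + 2·v_{5} + v_{9}  →  sig = [2:1,1,2]
  • {7,8}:  v_{7} + v_{8} = 2·v_{2} + v_{3} + v_{9}  →  sig = [2:1,1,2]
  • {1,6}:  v_{1} + v_{6} = 2·v_{5} + v_{8}  →  sig = [2:1,2]
  • {4,6}:  v_{4} + v_{6} = 2·v_{2} + v_{5}  →  sig = [2:1,2]
  • {6,7}:  v_{6} + v_{7} = 2·v_{2} + v_{8}  →  sig = [2:1,2]
  • {2,5,8}:  v_{2} + v_{5} + v_{8} = v_{6}  →  sig = [3:1]
  • {3,6,9}:  v_{3} + v_{6} + v_{9} = 2·v_{8}  →  sig = [3:2]
  • {3,4,5,9}:  v_{3} + v_{4} + v_{5} + v_{9} = 0  →  sig = [4:]
  • {2,3,4,9}:  v_{2} + v_{3} + v_{4} + v_{9} = v_{7}  →  sig = [4:1]
  • {2,3,5,9}:  v_{2} + v_{3} + v_{5} + v_{9} = v_{8}  →  sig = [4:1]

Signatures (|P|; sorted positive RHS coefficients), sorted:
    |P|=2: 9 collections, coeffs (), (1), (1), (1), (1,1,2), (1,1,2), (1,2), (1,2), (1,2)
    |P|=3: 2 collections, coeffs (1), (2)
    |P|=4: 3 collections, coeffs (), (1), (1)


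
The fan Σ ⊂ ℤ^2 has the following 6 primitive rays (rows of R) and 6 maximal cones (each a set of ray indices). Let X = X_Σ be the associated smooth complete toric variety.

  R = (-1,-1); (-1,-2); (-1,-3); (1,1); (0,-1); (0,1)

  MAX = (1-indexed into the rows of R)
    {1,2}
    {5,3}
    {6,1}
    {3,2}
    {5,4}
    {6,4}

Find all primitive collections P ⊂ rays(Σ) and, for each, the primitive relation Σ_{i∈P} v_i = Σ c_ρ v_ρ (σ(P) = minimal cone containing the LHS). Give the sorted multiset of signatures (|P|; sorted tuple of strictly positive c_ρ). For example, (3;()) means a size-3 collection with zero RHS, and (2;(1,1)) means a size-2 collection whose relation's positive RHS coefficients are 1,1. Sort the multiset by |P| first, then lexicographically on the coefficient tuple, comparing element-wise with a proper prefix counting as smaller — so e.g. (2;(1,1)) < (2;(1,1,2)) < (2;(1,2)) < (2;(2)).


|primitive collections| = 9. Relations:

  • {1,4}:  v_{1} + v_{4} = 0  ⟹  sig = (2;())
  • {5,6}:  v_{5} + v_{6} = 0  ⟹  sig = (2;())
  • {1,5}:  v_{1} + v_{5} = v_{2}  ⟹  sig = (2;(1))
  • {2,4}:  v_{2} + v_{4} = v_{5}  ⟹  sig = (2;(1))
  • {2,5}:  v_{2} + v_{5} = v_{3}  ⟹  sig = (2;(1))
  • {2,6}:  v_{2} + v_{6} = v_{1}  ⟹  sig = (2;(1))
  • {3,6}:  v_{3} + v_{6} = v_{2}  ⟹  sig = (2;(1))
  • {1,3}:  v_{1} + v_{3} = 2·v_{2}  ⟹  sig = (2;(2))
  • {3,4}:  v_{3} + v_{4} = 2·v_{5}  ⟹  sig = (2;(2))

so the primitive-relation signature multiset is
[(2;()), (2;()), (2;(1)), (2;(1)), (2;(1)), (2;(1)), (2;(1)), (2;(2)), (2;(2))]


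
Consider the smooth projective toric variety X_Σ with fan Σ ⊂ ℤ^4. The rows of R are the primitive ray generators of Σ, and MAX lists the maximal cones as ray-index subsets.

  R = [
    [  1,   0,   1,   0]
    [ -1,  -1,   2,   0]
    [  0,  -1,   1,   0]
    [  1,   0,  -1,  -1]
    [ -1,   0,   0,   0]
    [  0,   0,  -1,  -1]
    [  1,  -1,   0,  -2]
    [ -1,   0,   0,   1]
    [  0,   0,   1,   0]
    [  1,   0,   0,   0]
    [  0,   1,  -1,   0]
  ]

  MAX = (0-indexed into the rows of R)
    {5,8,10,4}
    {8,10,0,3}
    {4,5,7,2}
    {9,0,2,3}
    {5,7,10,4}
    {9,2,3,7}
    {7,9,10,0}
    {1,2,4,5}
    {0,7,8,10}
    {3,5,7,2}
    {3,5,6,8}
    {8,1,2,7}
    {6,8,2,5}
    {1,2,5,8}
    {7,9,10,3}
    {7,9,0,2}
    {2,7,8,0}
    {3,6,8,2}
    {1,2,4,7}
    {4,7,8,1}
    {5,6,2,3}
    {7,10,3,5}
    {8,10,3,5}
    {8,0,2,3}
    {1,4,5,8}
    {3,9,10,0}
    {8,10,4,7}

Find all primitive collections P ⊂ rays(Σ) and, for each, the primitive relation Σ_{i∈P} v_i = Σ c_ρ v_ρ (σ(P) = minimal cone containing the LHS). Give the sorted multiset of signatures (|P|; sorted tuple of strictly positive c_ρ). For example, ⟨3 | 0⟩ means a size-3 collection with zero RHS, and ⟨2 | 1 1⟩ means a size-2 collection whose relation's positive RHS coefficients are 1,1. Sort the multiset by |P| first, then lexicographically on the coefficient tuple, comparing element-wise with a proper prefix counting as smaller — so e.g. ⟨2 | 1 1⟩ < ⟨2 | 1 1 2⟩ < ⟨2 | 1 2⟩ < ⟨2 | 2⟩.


Primitive collections (23):

  {2,10}:  v_{2} + v_{10} = 0  ⟹  sig = ⟨2 | 0⟩
  {4,9}:  v_{4} + v_{9} = 0  ⟹  sig = ⟨2 | 0⟩
  {0,4}:  v_{0} + v_{4} = v_{8}  ⟹  sig = ⟨2 | 1⟩
  {3,4}:  v_{3} + v_{4} = v_{5}  ⟹  sig = ⟨2 | 1⟩
  {5,9}:  v_{5} + v_{9} = v_{3}  ⟹  sig = ⟨2 | 1⟩
  {8,9}:  v_{8} + v_{9} = v_{0}  ⟹  sig = ⟨2 | 1⟩
  {0,5}:  v_{0} + v_{5} = v_{3} + v_{8}  ⟹  sig = ⟨2 | 1 1⟩
  {1,9}:  v_{1} + v_{9} = v_{2} + v_{8}  ⟹  sig = ⟨2 | 1 1⟩
  {1,10}:  v_{1} + v_{10} = v_{4} + v_{8}  ⟹  sig = ⟨2 | 1 1⟩
  {6,7}:  v_{6} + v_{7} = v_{2} + v_{5}  ⟹  sig = ⟨2 | 1 1⟩
  {1,3}:  v_{1} + v_{3} = v_{2} + v_{5} + v_{8}  ⟹  sig = ⟨2 | 1 1 1⟩
  {6,10}:  v_{6} + v_{10} = v_{3} + v_{5} + v_{8}  ⟹  sig = ⟨2 | 1 1 1⟩
  {4,6}:  v_{4} + v_{6} = v_{2} + 2·v_{5} + v_{8}  ⟹  sig = ⟨2 | 1 1 2⟩
  {6,9}:  v_{6} + v_{9} = v_{2} + 2·v_{3} + v_{8}  ⟹  sig = ⟨2 | 1 1 2⟩
  {0,1}:  v_{0} + v_{1} = v_{2} + 2·v_{8}  ⟹  sig = ⟨2 | 1 2⟩
  {0,6}:  v_{0} + v_{6} = v_{2} + 2·v_{3} + 2·v_{8}  ⟹  sig = ⟨2 | 1 2 2⟩
  {1,6}:  v_{1} + v_{6} = 2·v_{2} + 2·v_{5} + 2·v_{8}  ⟹  sig = ⟨2 | 2 2 2⟩
  {3,7,8}:  v_{3} + v_{7} + v_{8} = 0  ⟹  sig = ⟨3 | 0⟩
  {0,3,7}:  v_{0} + v_{3} + v_{7} = v_{9}  ⟹  sig = ⟨3 | 1⟩
  {2,4,8}:  v_{2} + v_{4} + v_{8} = v_{1}  ⟹  sig = ⟨3 | 1⟩
  {5,7,8}:  v_{5} + v_{7} + v_{8} = v_{4}  ⟹  sig = ⟨3 | 1⟩
  {1,5,7}:  v_{1} + v_{5} + v_{7} = v_{2} + 2·v_{4}  ⟹  sig = ⟨3 | 1 2⟩
  {2,3,5,8}:  v_{2} + v_{3} + v_{5} + v_{8} = v_{6}  ⟹  sig = ⟨4 | 1⟩

Signatures (|P|; sorted positive RHS coefficients), sorted:
    |P|=2: 17 collections, coeffs (), (), (1), (1), (1), (1), (1,1), (1,1), (1,1), (1,1), (1,1,1), (1,1,1), (1,1,2), (1,1,2), (1,2), (1,2,2), (2,2,2)
    |P|=3: 5 collections, coeffs (), (1), (1), (1), (1,2)
    |P|=4: 1 collection, coeffs (1)


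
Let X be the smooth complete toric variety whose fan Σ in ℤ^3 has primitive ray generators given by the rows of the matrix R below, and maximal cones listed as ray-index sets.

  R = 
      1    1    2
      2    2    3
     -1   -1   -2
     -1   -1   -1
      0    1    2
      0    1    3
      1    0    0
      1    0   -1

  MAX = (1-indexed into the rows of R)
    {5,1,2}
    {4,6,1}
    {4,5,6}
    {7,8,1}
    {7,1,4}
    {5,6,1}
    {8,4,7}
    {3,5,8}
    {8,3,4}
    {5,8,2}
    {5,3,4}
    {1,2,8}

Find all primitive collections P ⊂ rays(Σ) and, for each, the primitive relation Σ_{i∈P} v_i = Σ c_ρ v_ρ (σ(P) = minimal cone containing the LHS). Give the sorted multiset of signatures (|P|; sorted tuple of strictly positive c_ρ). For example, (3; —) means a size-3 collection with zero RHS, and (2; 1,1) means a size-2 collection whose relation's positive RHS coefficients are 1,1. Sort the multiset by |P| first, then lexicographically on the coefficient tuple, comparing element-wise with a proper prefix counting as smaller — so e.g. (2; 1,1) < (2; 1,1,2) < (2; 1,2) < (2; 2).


The 14 primitive collections of Σ (r=8, n=3):

  P = {1,3}:  v_{1} + v_{3} = 0  →  sig = (2; —)
  P = {2,4}:  v_{2} + v_{4} = v_{1}  →  sig = (2; 1)
  P = {5,7}:  v_{5} + v_{7} = v_{1}  →  sig = (2; 1)
  P = {6,8}:  v_{6} + v_{8} = v_{1}  →  sig = (2; 1)
  P = {2,3}:  v_{2} + v_{3} = v_{5} + v_{8}  →  sig = (2; 1,1)
  P = {3,6}:  v_{3} + v_{6} = v_{4} + v_{5}  →  sig = (2; 1,1)
  P = {3,7}:  v_{3} + v_{7} = v_{4} + v_{8}  →  sig = (2; 1,1)
  P = {2,6}:  v_{2} + v_{6} = 2·v_{1} + v_{5}  →  sig = (2; 1,2)
  P = {2,7}:  v_{2} + v_{7} = 2·v_{1} + v_{8}  →  sig = (2; 1,2)
  P = {6,7}:  v_{6} + v_{7} = 2·v_{1} + v_{4}  →  sig = (2; 1,2)
  P = {4,5,8}:  v_{4} + v_{5} + v_{8} = 0  →  sig = (3; —)
  P = {1,4,5}:  v_{1} + v_{4} + v_{5} = v_{6}  →  sig = (3; 1)
  P = {1,4,8}:  v_{1} + v_{4} + v_{8} = v_{7}  →  sig = (3; 1)
  P = {1,5,8}:  v_{1} + v_{5} + v_{8} = v_{2}  →  sig = (3; 1)

Sorted signature multiset PRS(X):
    |P|=2: 10 collections, coeffs (), (1), (1), (1), (1,1), (1,1), (1,1), (1,2), (1,2), (1,2)
    |P|=3: 4 collections, coeffs (), (1), (1), (1)


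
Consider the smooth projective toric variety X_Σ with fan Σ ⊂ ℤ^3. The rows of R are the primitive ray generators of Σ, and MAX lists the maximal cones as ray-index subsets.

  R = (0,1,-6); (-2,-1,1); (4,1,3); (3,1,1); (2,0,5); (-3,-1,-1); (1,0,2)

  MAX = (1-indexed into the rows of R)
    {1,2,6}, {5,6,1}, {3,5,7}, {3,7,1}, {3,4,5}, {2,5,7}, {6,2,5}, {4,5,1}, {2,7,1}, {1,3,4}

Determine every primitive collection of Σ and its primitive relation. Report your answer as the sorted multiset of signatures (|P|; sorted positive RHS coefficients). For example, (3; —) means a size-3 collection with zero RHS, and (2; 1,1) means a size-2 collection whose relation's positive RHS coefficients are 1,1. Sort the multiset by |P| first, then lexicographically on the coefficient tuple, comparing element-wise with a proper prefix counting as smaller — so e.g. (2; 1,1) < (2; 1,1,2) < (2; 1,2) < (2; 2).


|primitive collections| = 9. Relations:

  • {4,6}:  v_{4} + v_{6} = 0  so sig = (2; —)
  • {2,4}:  v_{2} + v_{4} = v_{7}  so sig = (2; 1)
  • {3,6}:  v_{3} + v_{6} = v_{7}  so sig = (2; 1)
  • {4,7}:  v_{4} + v_{7} = v_{3}  so sig = (2; 1)
  • {6,7}:  v_{6} + v_{7} = v_{2}  so sig = (2; 1)
  • {2,3}:  v_{2} + v_{3} = 2·v_{7}  so sig = (2; 2)
  • {1,2,5}:  v_{1} + v_{2} + v_{5} = 0  so sig = (3; —)
  • {1,5,7}:  v_{1} + v_{5} + v_{7} = v_{4}  so sig = (3; 1)
  • {1,3,5}:  v_{1} + v_{3} + v_{5} = 2·v_{4}  so sig = (3; 2)

Hence PRS(X_Σ) =
[(2; —), (2; 1), (2; 1), (2; 1), (2; 1), (2; 2), (3; —), (3; 1), (3; 2)]


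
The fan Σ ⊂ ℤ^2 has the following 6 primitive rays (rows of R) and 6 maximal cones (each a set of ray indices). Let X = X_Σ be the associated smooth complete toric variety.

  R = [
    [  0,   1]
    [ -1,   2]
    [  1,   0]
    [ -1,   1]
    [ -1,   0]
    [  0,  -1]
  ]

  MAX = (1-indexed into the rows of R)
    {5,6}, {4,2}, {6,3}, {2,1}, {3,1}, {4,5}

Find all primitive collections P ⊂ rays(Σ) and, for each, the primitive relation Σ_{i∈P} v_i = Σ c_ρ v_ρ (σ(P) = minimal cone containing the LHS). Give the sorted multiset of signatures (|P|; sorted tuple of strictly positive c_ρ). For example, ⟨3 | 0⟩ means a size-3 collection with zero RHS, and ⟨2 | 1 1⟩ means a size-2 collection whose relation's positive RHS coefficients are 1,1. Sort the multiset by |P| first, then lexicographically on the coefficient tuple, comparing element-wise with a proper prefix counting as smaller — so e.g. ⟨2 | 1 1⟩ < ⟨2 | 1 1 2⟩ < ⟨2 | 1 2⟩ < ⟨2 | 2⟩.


Σ has 9 primitive collections:

  P={1,6}:  v_{1} + v_{6} = 0  ⟹  sig = ⟨2 | 0⟩
  P={3,5}:  v_{3} + v_{5} = 0  ⟹  sig = ⟨2 | 0⟩
  P={1,4}:  v_{1} + v_{4} = v_{2}  ⟹  sig = ⟨2 | 1⟩
  P={1,5}:  v_{1} + v_{5} = v_{4}  ⟹  sig = ⟨2 | 1⟩
  P={2,6}:  v_{2} + v_{6} = v_{4}  ⟹  sig = ⟨2 | 1⟩
  P={3,4}:  v_{3} + v_{4} = v_{1}  ⟹  sig = ⟨2 | 1⟩
  P={4,6}:  v_{4} + v_{6} = v_{5}  ⟹  sig = ⟨2 | 1⟩
  P={2,3}:  v_{2} + v_{3} = 2·v_{1}  ⟹  sig = ⟨2 | 2⟩
  P={2,5}:  v_{2} + v_{5} = 2·v_{4}  ⟹  sig = ⟨2 | 2⟩

Signatures (|P|; sorted positive RHS coefficients), sorted:
[⟨2 | 0⟩, ⟨2 | 0⟩, ⟨2 | 1⟩, ⟨2 | 1⟩, ⟨2 | 1⟩, ⟨2 | 1⟩, ⟨2 | 1⟩, ⟨2 | 2⟩, ⟨2 | 2⟩]


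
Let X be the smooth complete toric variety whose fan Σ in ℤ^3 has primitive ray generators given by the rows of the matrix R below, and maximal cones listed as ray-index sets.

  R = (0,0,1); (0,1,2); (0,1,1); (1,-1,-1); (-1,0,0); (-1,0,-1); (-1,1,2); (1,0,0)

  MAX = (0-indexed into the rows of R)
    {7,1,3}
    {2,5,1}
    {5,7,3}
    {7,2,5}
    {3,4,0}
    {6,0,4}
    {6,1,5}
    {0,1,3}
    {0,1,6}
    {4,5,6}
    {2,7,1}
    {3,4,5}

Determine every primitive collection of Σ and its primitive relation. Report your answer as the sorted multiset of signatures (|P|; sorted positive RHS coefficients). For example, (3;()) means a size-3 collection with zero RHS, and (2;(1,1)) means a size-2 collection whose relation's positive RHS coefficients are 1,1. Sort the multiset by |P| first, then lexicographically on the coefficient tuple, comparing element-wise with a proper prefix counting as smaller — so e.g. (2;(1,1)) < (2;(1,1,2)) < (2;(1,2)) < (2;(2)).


Minimal non-faces — 12 found among 8 rays, 12 max cones:

  P={4,7}:  v_{4} + v_{7} = 0  ⇒ sig = (2;())
  P={0,2}:  v_{0} + v_{2} = v_{1}  ⇒ sig = (2;(1))
  P={0,5}:  v_{0} + v_{5} = v_{4}  ⇒ sig = (2;(1))
  P={1,4}:  v_{1} + v_{4} = v_{6}  ⇒ sig = (2;(1))
  P={2,3}:  v_{2} + v_{3} = v_{7}  ⇒ sig = (2;(1))
  P={3,6}:  v_{3} + v_{6} = v_{0}  ⇒ sig = (2;(1))
  P={6,7}:  v_{6} + v_{7} = v_{1}  ⇒ sig = (2;(1))
  P={0,7}:  v_{0} + v_{7} = v_{1} + v_{3}  ⇒ sig = (2;(1,1))
  P={2,4}:  v_{2} + v_{4} = v_{1} + v_{5}  ⇒ sig = (2;(1,1))
  P={2,6}:  v_{2} + v_{6} = 2·v_{1} + v_{5}  ⇒ sig = (2;(1,2))
  P={1,3,5}:  v_{1} + v_{3} + v_{5} = 0  ⇒ sig = (3;())
  P={1,5,7}:  v_{1} + v_{5} + v_{7} = v_{2}  ⇒ sig = (3;(1))

Sorted signature multiset PRS(X):
[(2;()), (2;(1)), (2;(1)), (2;(1)), (2;(1)), (2;(1)), (2;(1)), (2;(1,1)), (2;(1,1)), (2;(1,2)), (3;()), (3;(1))]


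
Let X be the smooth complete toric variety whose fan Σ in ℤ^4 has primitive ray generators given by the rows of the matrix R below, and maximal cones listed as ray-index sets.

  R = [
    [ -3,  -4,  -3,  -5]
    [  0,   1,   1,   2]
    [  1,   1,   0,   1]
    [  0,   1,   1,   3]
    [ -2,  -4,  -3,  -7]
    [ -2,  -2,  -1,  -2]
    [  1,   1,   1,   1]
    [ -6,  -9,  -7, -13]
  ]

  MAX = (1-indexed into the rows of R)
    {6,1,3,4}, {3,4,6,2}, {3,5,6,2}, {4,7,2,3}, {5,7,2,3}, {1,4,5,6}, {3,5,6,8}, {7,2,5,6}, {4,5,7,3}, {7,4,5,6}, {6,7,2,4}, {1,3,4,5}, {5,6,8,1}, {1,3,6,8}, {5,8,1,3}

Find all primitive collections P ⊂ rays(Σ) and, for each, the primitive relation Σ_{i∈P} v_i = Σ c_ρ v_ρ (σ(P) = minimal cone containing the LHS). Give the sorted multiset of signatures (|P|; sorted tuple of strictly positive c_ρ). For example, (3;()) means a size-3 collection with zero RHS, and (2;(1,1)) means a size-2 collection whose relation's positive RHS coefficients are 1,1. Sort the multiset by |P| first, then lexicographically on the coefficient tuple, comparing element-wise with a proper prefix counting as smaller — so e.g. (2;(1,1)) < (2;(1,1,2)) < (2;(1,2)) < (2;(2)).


9 collections generate NE(X_Σ); each relation:

  {1,7}:  v_{1} + v_{7} = v_{4} + v_{5} ; sig = (2;(1,1))
  {7,8}:  v_{7} + v_{8} = v_{1} + v_{5} ; sig = (2;(1,1))
  {1,2}:  v_{1} + v_{2} = v_{3} + 2·v_{6} ; sig = (2;(1,2))
  {2,8}:  v_{2} + v_{8} = 2·v_{3} + v_{5} + 3·v_{6} ; sig = (2;(1,2,3))
  {4,8}:  v_{4} + v_{8} = 2·v_{1} ; sig = (2;(2))
  {3,6,7}:  v_{3} + v_{6} + v_{7} = 0 ; sig = (3;())
  {2,4,5}:  v_{2} + v_{4} + v_{5} = v_{6} ; sig = (3;(1))
  {1,3,5,6}:  v_{1} + v_{3} + v_{5} + v_{6} = v_{8} ; sig = (4;(1))
  {3,4,5,6}:  v_{3} + v_{4} + v_{5} + v_{6} = v_{1} ; sig = (4;(1))

Hence PRS(X_Σ) =
{ (2;(1,1)) ×2,  (2;(1,2)),  (2;(1,2,3)),  (2;(2)),  (3;()),  (3;(1)),  (4;(1)) ×2 }


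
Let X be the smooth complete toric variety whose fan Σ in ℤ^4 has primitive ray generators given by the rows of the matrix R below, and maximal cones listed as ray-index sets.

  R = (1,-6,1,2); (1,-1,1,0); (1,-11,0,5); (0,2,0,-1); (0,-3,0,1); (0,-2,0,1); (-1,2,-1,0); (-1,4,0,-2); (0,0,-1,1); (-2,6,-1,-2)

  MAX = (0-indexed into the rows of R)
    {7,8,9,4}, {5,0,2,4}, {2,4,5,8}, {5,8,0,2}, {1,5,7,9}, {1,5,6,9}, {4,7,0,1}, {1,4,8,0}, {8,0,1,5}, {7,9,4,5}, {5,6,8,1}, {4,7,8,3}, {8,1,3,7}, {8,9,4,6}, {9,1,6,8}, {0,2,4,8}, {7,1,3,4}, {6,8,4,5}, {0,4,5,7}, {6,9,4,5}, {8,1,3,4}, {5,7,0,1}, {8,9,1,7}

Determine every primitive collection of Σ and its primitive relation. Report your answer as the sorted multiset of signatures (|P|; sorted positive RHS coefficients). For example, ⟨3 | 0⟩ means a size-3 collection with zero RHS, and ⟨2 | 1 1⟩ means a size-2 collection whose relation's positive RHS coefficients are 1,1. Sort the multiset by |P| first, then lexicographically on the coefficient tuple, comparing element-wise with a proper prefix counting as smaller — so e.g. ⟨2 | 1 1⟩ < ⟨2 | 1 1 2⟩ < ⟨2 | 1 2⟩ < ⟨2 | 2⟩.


Σ has 20 primitive collections:

  P = {3,5}:  v_{3} + v_{5} = 0 ; sig = ⟨2 | 0⟩
  P = {6,7}:  v_{6} + v_{7} = v_{9} ; sig = ⟨2 | 1⟩
  P = {0,3}:  v_{0} + v_{3} = v_{1} + v_{4} ; sig = ⟨2 | 1 1⟩
  P = {3,6}:  v_{3} + v_{6} = v_{7} + v_{8} ; sig = ⟨2 | 1 1⟩
  P = {2,3}:  v_{2} + v_{3} = v_{0} + v_{4} + v_{8} ; sig = ⟨2 | 1 1 1⟩
  P = {2,9}:  v_{2} + v_{9} = v_{4} + 2·v_{5} + v_{6} ; sig = ⟨2 | 1 1 2⟩
  P = {2,6}:  v_{2} + v_{6} = v_{4} + 3·v_{5} + v_{8} ; sig = ⟨2 | 1 1 3⟩
  P = {0,9}:  v_{0} + v_{9} = 2·v_{5} + v_{7} ; sig = ⟨2 | 1 2⟩
  P = {1,2}:  v_{1} + v_{2} = 2·v_{0} + v_{8} ; sig = ⟨2 | 1 2⟩
  P = {2,7}:  v_{2} + v_{7} = v_{4} + 2·v_{5} ; sig = ⟨2 | 1 2⟩
  P = {3,9}:  v_{3} + v_{9} = 2·v_{7} + v_{8} ; sig = ⟨2 | 1 2⟩
  P = {0,6}:  v_{0} + v_{6} = 2·v_{5} ; sig = ⟨2 | 2⟩
  P = {0,7,8}:  v_{0} + v_{7} + v_{8} = v_{5} ; sig = ⟨3 | 1⟩
  P = {1,4,5}:  v_{1} + v_{4} + v_{5} = v_{0} ; sig = ⟨3 | 1⟩
  P = {1,4,6}:  v_{1} + v_{4} + v_{6} = v_{5} ; sig = ⟨3 | 1⟩
  P = {5,7,8}:  v_{5} + v_{7} + v_{8} = v_{6} ; sig = ⟨3 | 1⟩
  P = {1,4,9}:  v_{1} + v_{4} + v_{9} = v_{5} + v_{7} ; sig = ⟨3 | 1 1⟩
  P = {5,8,9}:  v_{5} + v_{8} + v_{9} = 2·v_{6} ; sig = ⟨3 | 2⟩
  P = {1,4,7,8}:  v_{1} + v_{4} + v_{7} + v_{8} = 0 ; sig = ⟨4 | 0⟩
  P = {0,4,5,8}:  v_{0} + v_{4} + v_{5} + v_{8} = v_{2} ; sig = ⟨4 | 1⟩

Hence PRS(X_Σ) =
{ ⟨2 | 0⟩,  ⟨2 | 1⟩,  ⟨2 | 1 1⟩ ×2,  ⟨2 | 1 1 1⟩,  ⟨2 | 1 1 2⟩,  ⟨2 | 1 1 3⟩,  ⟨2 | 1 2⟩ ×4,  ⟨2 | 2⟩,  ⟨3 | 1⟩ ×4,  ⟨3 | 1 1⟩,  ⟨3 | 2⟩,  ⟨4 | 0⟩,  ⟨4 | 1⟩ }


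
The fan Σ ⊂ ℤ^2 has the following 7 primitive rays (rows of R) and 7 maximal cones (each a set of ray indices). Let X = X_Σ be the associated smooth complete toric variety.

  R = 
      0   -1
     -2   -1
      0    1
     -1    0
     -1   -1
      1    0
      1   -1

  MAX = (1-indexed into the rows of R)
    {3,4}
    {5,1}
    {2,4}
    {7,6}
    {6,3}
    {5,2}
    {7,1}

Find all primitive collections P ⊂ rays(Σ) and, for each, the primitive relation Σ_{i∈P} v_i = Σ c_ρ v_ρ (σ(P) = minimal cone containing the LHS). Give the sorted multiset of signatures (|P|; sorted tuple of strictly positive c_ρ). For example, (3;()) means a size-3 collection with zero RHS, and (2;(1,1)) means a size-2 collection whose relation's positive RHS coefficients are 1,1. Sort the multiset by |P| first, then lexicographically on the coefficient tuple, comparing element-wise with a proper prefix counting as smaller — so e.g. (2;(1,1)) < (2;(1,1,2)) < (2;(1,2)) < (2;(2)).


Δ(Σ) — 7 vertices, 14 min non-faces:

  • {1,3}:  v_{1} + v_{3} = 0 — sig = (2;())
  • {4,6}:  v_{4} + v_{6} = 0 — sig = (2;())
  • {1,4}:  v_{1} + v_{4} = v_{5} — sig = (2;(1))
  • {1,6}:  v_{1} + v_{6} = v_{7} — sig = (2;(1))
  • {2,6}:  v_{2} + v_{6} = v_{5} — sig = (2;(1))
  • {3,5}:  v_{3} + v_{5} = v_{4} — sig = (2;(1))
  • {3,7}:  v_{3} + v_{7} = v_{6} — sig = (2;(1))
  • {4,5}:  v_{4} + v_{5} = v_{2} — sig = (2;(1))
  • {4,7}:  v_{4} + v_{7} = v_{1} — sig = (2;(1))
  • {5,6}:  v_{5} + v_{6} = v_{1} — sig = (2;(1))
  • {2,7}:  v_{2} + v_{7} = v_{1} + v_{5} — sig = (2;(1,1))
  • {1,2}:  v_{1} + v_{2} = 2·v_{5} — sig = (2;(2))
  • {2,3}:  v_{2} + v_{3} = 2·v_{4} — sig = (2;(2))
  • {5,7}:  v_{5} + v_{7} = 2·v_{1} — sig = (2;(2))

Sorted signature multiset PRS(X):
[(2;()), (2;()), (2;(1)), (2;(1)), (2;(1)), (2;(1)), (2;(1)), (2;(1)), (2;(1)), (2;(1)), (2;(1,1)), (2;(2)), (2;(2)), (2;(2))]


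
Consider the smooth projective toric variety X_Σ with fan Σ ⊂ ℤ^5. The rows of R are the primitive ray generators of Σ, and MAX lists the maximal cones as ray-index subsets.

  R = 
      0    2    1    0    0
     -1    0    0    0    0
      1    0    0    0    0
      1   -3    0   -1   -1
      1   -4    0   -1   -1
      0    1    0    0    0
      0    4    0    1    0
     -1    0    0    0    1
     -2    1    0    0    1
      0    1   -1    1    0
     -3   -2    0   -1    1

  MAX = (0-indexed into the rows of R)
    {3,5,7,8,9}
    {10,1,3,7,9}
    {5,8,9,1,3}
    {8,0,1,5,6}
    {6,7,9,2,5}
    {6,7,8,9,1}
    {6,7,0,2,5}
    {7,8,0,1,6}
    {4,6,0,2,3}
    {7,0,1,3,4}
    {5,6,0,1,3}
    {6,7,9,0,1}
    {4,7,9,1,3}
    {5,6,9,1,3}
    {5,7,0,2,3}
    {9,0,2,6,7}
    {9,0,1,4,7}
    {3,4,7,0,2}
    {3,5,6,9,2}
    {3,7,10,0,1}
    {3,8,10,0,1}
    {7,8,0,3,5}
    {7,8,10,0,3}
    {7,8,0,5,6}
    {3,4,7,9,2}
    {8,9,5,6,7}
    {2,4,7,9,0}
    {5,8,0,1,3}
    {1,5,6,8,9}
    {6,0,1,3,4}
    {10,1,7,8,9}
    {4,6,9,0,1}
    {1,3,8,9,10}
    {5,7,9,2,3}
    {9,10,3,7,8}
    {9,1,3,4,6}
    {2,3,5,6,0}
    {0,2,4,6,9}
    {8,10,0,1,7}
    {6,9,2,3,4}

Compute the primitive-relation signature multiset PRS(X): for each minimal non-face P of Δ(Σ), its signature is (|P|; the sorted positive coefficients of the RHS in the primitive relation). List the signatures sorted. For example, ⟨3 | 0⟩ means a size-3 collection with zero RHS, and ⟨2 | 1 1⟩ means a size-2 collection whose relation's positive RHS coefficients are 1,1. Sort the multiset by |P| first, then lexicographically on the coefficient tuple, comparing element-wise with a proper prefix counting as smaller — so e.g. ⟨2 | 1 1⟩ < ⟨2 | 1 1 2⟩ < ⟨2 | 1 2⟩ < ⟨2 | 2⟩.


Δ(Σ) — 11 vertices, 17 min non-faces:

  P = {1,2}:  v_{1} + v_{2} = 0  ⇒ sig = ⟨2 | 0⟩
  P = {4,5}:  v_{4} + v_{5} = v_{3}  ⇒ sig = ⟨2 | 1⟩
  P = {2,8}:  v_{2} + v_{8} = v_{5} + v_{7}  ⇒ sig = ⟨2 | 1 1⟩
  P = {2,10}:  v_{2} + v_{10} = v_{3} + v_{7} + v_{8}  ⇒ sig = ⟨2 | 1 1 1⟩
  P = {4,8}:  v_{4} + v_{8} = v_{1} + v_{3} + v_{7}  ⇒ sig = ⟨2 | 1 1 1⟩
  P = {6,10}:  v_{6} + v_{10} = v_{1} + v_{5} + v_{8}  ⇒ sig = ⟨2 | 1 1 1⟩
  P = {5,10}:  v_{5} + v_{10} = v_{3} + 2·v_{8}  ⇒ sig = ⟨2 | 1 2⟩
  P = {4,10}:  v_{4} + v_{10} = 2·v_{1} + 2·v_{3} + 2·v_{7}  ⇒ sig = ⟨2 | 2 2 2⟩
  P = {4,6,7}:  v_{4} + v_{6} + v_{7} = 0  ⇒ sig = ⟨3 | 0⟩
  P = {0,5,9}:  v_{0} + v_{5} + v_{9} = v_{6}  ⇒ sig = ⟨3 | 1⟩
  P = {1,5,7}:  v_{1} + v_{5} + v_{7} = v_{8}  ⇒ sig = ⟨3 | 1⟩
  P = {3,6,7}:  v_{3} + v_{6} + v_{7} = v_{5}  ⇒ sig = ⟨3 | 1⟩
  P = {0,3,9}:  v_{0} + v_{3} + v_{9} = v_{4} + v_{6}  ⇒ sig = ⟨3 | 1 1⟩
  P = {0,9,10}:  v_{0} + v_{9} + v_{10} = v_{1} + v_{8}  ⇒ sig = ⟨3 | 1 1⟩
  P = {0,8,9}:  v_{0} + v_{8} + v_{9} = v_{1} + v_{6} + v_{7}  ⇒ sig = ⟨3 | 1 1 1⟩
  P = {3,6,8}:  v_{3} + v_{6} + v_{8} = v_{1} + 2·v_{5}  ⇒ sig = ⟨3 | 1 2⟩
  P = {1,3,7,8}:  v_{1} + v_{3} + v_{7} + v_{8} = v_{10}  ⇒ sig = ⟨4 | 1⟩

Sorted signature multiset PRS(X):
[⟨2 | 0⟩, ⟨2 | 1⟩, ⟨2 | 1 1⟩, ⟨2 | 1 1 1⟩, ⟨2 | 1 1 1⟩, ⟨2 | 1 1 1⟩, ⟨2 | 1 2⟩, ⟨2 | 2 2 2⟩, ⟨3 | 0⟩, ⟨3 | 1⟩, ⟨3 | 1⟩, ⟨3 | 1⟩, ⟨3 | 1 1⟩, ⟨3 | 1 1⟩, ⟨3 | 1 1 1⟩, ⟨3 | 1 2⟩, ⟨4 | 1⟩]


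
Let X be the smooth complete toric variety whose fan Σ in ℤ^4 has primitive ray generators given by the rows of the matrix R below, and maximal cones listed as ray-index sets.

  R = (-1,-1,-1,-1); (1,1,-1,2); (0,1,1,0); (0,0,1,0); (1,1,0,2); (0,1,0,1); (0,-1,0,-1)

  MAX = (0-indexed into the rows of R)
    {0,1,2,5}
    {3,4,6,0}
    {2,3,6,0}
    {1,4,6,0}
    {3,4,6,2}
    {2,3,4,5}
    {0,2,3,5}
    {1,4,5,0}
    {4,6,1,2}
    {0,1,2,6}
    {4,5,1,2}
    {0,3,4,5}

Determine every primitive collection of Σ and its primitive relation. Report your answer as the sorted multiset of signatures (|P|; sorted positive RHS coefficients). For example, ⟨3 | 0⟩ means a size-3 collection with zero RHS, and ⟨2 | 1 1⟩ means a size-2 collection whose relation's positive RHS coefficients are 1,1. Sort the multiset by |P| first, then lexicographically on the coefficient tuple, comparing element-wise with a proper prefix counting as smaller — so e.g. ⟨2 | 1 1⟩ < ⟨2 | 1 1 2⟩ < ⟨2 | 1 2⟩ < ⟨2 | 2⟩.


3 minimal non-faces of Δ(Σ) (on 7 rays):

  • {5,6}:  v_{5} + v_{6} = 0  so sig = ⟨2 | 0⟩
  • {1,3}:  v_{1} + v_{3} = v_{4}  so sig = ⟨2 | 1⟩
  • {0,2,4}:  v_{0} + v_{2} + v_{4} = v_{5}  so sig = ⟨3 | 1⟩

Signatures (|P|; sorted positive RHS coefficients), sorted:
    ⟨2 | 0⟩
    ⟨2 | 1⟩
    ⟨3 | 1⟩
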